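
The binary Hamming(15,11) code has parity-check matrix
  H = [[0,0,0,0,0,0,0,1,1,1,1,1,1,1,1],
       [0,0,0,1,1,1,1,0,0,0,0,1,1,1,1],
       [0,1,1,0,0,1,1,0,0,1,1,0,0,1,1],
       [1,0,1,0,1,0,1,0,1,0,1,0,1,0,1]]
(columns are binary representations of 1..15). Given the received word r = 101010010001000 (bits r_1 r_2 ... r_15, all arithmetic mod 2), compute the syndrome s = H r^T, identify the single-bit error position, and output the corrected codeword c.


s = (0, 0, 1, 1)^T, error position = 3, corrected codeword c = 100010010001000

Compute s = H r^T mod 2 one row at a time:
  s_1 = 1 + 0 + 0 + 0 + 1 + 0 + 0 + 0 = 2 ≡ 0 (mod 2).
  s_2 = 0 + 1 + 0 + 0 + 1 + 0 + 0 + 0 = 2 ≡ 0 (mod 2).
  s_3 = 0 + 1 + 0 + 0 + 0 + 0 + 0 + 0 = 1 ≡ 1 (mod 2).
  s_4 = 1 + 1 + 1 + 0 + 0 + 0 + 0 + 0 = 3 ≡ 1 (mod 2).
s = (0, 0, 1, 1)^T — this equals column 3 of H (binary 0011), so error is at position 3.
Correct: flip bit 3 of r = 101010010001000 to get c = 100010010001000.


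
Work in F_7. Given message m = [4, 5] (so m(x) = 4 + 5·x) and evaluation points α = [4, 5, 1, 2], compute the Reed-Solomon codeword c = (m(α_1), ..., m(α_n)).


c = [3, 1, 2, 0]

Message polynomial: m(x) = 4 + 5·x (mod 7).
For each evaluation point α_i, compute m(α_i) mod 7:
  α_1 = 4: Horner steps 5 → 3, so m(4) = 3.
  α_2 = 5: Horner steps 5 → 1, so m(5) = 1.
  α_3 = 1: Horner steps 5 → 2, so m(1) = 2.
  α_4 = 2: Horner steps 5 → 0, so m(2) = 0.
Codeword c = [3, 1, 2, 0] ∈ F_7^4.


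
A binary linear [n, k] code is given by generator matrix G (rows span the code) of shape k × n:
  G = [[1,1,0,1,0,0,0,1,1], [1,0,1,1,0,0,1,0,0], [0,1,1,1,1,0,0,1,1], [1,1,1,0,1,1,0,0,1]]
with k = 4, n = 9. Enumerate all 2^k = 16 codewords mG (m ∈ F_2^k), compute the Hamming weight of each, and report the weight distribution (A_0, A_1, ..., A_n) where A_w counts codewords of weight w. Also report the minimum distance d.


Weight distribution: A_0 = 1, A_3 = 3, A_4 = 3, A_5 = 4, A_6 = 4, A_7 = 1. Minimum distance d = 3.

Enumerate all 2^4 = 16 messages m ∈ F_2^4.
For each, compute codeword c = mG in F_2^9, then tally its weight.
  m = 0000 → c = 000000000, weight = 0.
  m = 1000 → c = 110100011, weight = 5.
  m = 0100 → c = 101100100, weight = 4.
  m = 1100 → c = 011000111, weight = 5.
  m = 0010 → c = 011110011, weight = 6.
  m = 1010 → c = 101010000, weight = 3.
  m = 0110 → c = 110010111, weight = 6.
  m = 1110 → c = 000110100, weight = 3.
  m = 0001 → c = 111011001, weight = 6.
  m = 1001 → c = 001111010, weight = 5.
  m = 0101 → c = 010111101, weight = 6.
  m = 1101 → c = 100011110, weight = 5.
  m = 0011 → c = 100101010, weight = 4.
  m = 1011 → c = 010001001, weight = 3.
  m = 0111 → c = 001001110, weight = 4.
  m = 1111 → c = 111101101, weight = 7.
Tally weights:
  weight 0: 1 codewords.
  weight 3: 3 codewords.
  weight 4: 3 codewords.
  weight 5: 4 codewords.
  weight 6: 4 codewords.
  weight 7: 1 codewords.
Minimum distance d = smallest w > 0 with A_w > 0 = 3.
Sanity: Σ A_w = 16 = 2^4 = 16 ✓.


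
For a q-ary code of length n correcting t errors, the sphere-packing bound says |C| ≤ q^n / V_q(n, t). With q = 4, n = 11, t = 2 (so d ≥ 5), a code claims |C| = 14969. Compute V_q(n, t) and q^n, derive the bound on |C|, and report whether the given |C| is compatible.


V_q(n, t) = 529, q^n = 4194304, Hamming bound = 7928, |C| = 14969 > bound (violated).

Step 1: Compute V_q(n, t) = Σ_{j=0}^2 C(n, j) (q−1)^j.
  j = 0: C(11,0)·(3)^0 = 1·1 = 1.
  j = 1: C(11,1)·(3)^1 = 11·3 = 33.
  j = 2: C(11,2)·(3)^2 = 55·9 = 495.
  V_q(n, t) = 1 + 33 + 495 = 529.
Step 2: q^n = 4^11 = 4194304.
Step 3: Hamming bound ⌊q^n / V_q(n,t)⌋ = ⌊4194304/529⌋ = 7928.
Step 4: Compare |C| = 14969 to 7928: violated.
The claimed |C| lies above the Hamming bound, so no 4-ary code of length 11 with d ≥ 5 can have 14969 codewords.


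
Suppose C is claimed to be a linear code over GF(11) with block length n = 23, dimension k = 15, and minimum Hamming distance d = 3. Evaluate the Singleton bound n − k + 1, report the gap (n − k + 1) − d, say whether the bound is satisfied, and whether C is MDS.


Singleton RHS = n − k + 1 = 9, slack = 6, bound satisfied, not MDS.

Singleton bound: d ≤ n − k + 1.
Here n = 23, k = 15, so n − k + 1 = 9.
Given d = 3, check d ≤ 9: YES.
Slack = (n − k + 1) − d = 6.
The code is NOT MDS (slack = 6 > 0).
Description: the claimed parameters are [23, 15, 3]_11; such a code would be non-MDS.


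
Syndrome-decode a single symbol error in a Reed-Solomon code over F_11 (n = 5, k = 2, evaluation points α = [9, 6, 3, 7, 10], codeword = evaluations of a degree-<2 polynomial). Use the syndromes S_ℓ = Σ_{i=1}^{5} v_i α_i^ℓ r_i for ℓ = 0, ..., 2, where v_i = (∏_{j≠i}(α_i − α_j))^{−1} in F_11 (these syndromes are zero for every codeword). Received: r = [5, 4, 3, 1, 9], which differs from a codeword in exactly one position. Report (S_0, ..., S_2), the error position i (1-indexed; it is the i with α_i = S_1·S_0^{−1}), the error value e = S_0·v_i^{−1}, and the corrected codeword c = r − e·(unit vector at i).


S = (2, 3, 10), error at position 4, error magnitude e = 4, c = [5, 4, 3, 8, 9].

Step 1: column multipliers v_i = (∏_{j≠i}(α_i − α_j))^{−1} mod 11.
  i = 1 (α = 9): (9−6)(9−3)(9−7)(9−10) = 3·6·2·(−1) = −36 ≡ 8, so v_1 = 8^{−1} = 7 (mod 11).
  i = 2 (α = 6): (6−9)(6−3)(6−7)(6−10) = (−3)·3·(−1)·(−4) = −36 ≡ 8, so v_2 = 8^{−1} = 7 (mod 11).
  i = 3 (α = 3): (3−9)(3−6)(3−7)(3−10) = (−6)·(−3)·(−4)·(−7) = 504 ≡ 9, so v_3 = 9^{−1} = 5 (mod 11).
  i = 4 (α = 7): (7−9)(7−6)(7−3)(7−10) = (−2)·1·4·(−3) = 24 ≡ 2, so v_4 = 2^{−1} = 6 (mod 11).
  i = 5 (α = 10): (10−9)(10−6)(10−3)(10−7) = 1·4·7·3 = 84 ≡ 7, so v_5 = 7^{−1} = 8 (mod 11).
  v = [7, 7, 5, 6, 8].
Step 2: syndromes of r = [5, 4, 3, 1, 9] (all sums mod 11).
  S_0 = Σ v_i r_i = 7·5 + 7·4 + 5·3 + 6·1 + 8·9 = 156 ≡ 2.
  S_1 = Σ v_i α_i r_i = 7·9·5 + 7·6·4 + 5·3·3 + 6·7·1 + 8·10·9 = 1290 ≡ 3.
  α_i^2 mod 11 = [4, 3, 9, 5, 1].
  S_2 = Σ v_i α_i^2 r_i = 7·4·5 + 7·3·4 + 5·9·3 + 6·5·1 + 8·1·9 = 461 ≡ 10.
  S = (2, 3, 10) ≠ 0, so r is not a codeword (an error is present).
Step 3: locate the error. For a single error e at position i, S_ℓ = v_i·e·α_i^ℓ, so α_err = S_1/S_0.
  S_0^{−1} = 2^{−1} = 6 (mod 11), so α_err = 3·6 = 18 ≡ 7 = α_4. Error position i = 4.
  Consistency check: S_2/S_1 = 10·4 = 40 ≡ 7 = α_err ✓ (single-error assumption holds).
Step 4: error magnitude e = S_0/v_4 = S_0·∏_{j≠4}(α_4 − α_j) = 2·2 = 4 ≡ 4 (mod 11).
Step 5: correct position 4: c_4 = r_4 − e = 1 − 4 ≡ 8 (mod 11). Hence c = [5, 4, 3, 8, 9].
  Check: interpolating c through the α_i gives m(x) = 2 + 4·x (degree < 2) with m(α_i) = c_i for every i, so c is indeed a codeword.


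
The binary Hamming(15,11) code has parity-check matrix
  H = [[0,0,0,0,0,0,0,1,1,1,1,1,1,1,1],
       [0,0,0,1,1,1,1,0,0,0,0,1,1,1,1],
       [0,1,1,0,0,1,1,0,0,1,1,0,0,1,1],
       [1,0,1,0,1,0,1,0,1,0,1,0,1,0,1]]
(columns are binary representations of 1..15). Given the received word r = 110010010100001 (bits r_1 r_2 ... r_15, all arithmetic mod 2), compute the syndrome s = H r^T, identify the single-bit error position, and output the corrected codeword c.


s = (1, 0, 1, 1)^T, error position = 11, corrected codeword c = 110010010110001

Compute s = H r^T mod 2 one row at a time:
  s_1 = 1 + 0 + 1 + 0 + 0 + 0 + 0 + 1 = 3 ≡ 1 (mod 2).
  s_2 = 0 + 1 + 0 + 0 + 0 + 0 + 0 + 1 = 2 ≡ 0 (mod 2).
  s_3 = 1 + 0 + 0 + 0 + 1 + 0 + 0 + 1 = 3 ≡ 1 (mod 2).
  s_4 = 1 + 0 + 1 + 0 + 0 + 0 + 0 + 1 = 3 ≡ 1 (mod 2).
s = (1, 0, 1, 1)^T — this equals column 11 of H (binary 1011), so error is at position 11.
Correct: flip bit 11 of r = 110010010100001 to get c = 110010010110001.


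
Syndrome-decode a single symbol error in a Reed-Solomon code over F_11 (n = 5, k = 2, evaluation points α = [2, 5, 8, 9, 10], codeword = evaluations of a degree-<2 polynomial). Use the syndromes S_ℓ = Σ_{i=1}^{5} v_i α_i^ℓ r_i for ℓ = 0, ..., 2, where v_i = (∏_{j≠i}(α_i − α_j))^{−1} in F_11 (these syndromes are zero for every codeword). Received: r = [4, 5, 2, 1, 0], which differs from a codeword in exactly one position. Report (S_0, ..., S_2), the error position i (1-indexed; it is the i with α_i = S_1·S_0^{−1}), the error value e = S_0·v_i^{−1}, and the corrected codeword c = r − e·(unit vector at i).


S = (1, 2, 4), error at position 1, error magnitude e = 7, c = [8, 5, 2, 1, 0].

Step 1: column multipliers v_i = (∏_{j≠i}(α_i − α_j))^{−1} mod 11.
  i = 1 (α = 2): (2−5)(2−8)(2−9)(2−10) = (−3)·(−6)·(−7)·(−8) = 1008 ≡ 7, so v_1 = 7^{−1} = 8 (mod 11).
  i = 2 (α = 5): (5−2)(5−8)(5−9)(5−10) = 3·(−3)·(−4)·(−5) = −180 ≡ 7, so v_2 = 7^{−1} = 8 (mod 11).
  i = 3 (α = 8): (8−2)(8−5)(8−9)(8−10) = 6·3·(−1)·(−2) = 36 ≡ 3, so v_3 = 3^{−1} = 4 (mod 11).
  i = 4 (α = 9): (9−2)(9−5)(9−8)(9−10) = 7·4·1·(−1) = −28 ≡ 5, so v_4 = 5^{−1} = 9 (mod 11).
  i = 5 (α = 10): (10−2)(10−5)(10−8)(10−9) = 8·5·2·1 = 80 ≡ 3, so v_5 = 3^{−1} = 4 (mod 11).
  v = [8, 8, 4, 9, 4].
Step 2: syndromes of r = [4, 5, 2, 1, 0] (all sums mod 11).
  S_0 = Σ v_i r_i = 8·4 + 8·5 + 4·2 + 9·1 + 4·0 = 89 ≡ 1.
  S_1 = Σ v_i α_i r_i = 8·2·4 + 8·5·5 + 4·8·2 + 9·9·1 + 4·10·0 = 409 ≡ 2.
  α_i^2 mod 11 = [4, 3, 9, 4, 1].
  S_2 = Σ v_i α_i^2 r_i = 8·4·4 + 8·3·5 + 4·9·2 + 9·4·1 + 4·1·0 = 356 ≡ 4.
  S = (1, 2, 4) ≠ 0, so r is not a codeword (an error is present).
Step 3: locate the error. For a single error e at position i, S_ℓ = v_i·e·α_i^ℓ, so α_err = S_1/S_0.
  S_0^{−1} = 1^{−1} = 1 (mod 11), so α_err = 2·1 = 2 ≡ 2 = α_1. Error position i = 1.
  Consistency check: S_2/S_1 = 4·6 = 24 ≡ 2 = α_err ✓ (single-error assumption holds).
Step 4: error magnitude e = S_0/v_1 = S_0·∏_{j≠1}(α_1 − α_j) = 1·7 = 7 ≡ 7 (mod 11).
Step 5: correct position 1: c_1 = r_1 − e = 4 − 7 ≡ 8 (mod 11). Hence c = [8, 5, 2, 1, 0].
  Check: interpolating c through the α_i gives m(x) = 10 + 10·x (degree < 2) with m(α_i) = c_i for every i, so c is indeed a codeword.


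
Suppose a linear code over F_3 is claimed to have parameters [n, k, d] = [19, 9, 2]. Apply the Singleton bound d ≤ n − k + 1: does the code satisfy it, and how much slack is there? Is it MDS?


Singleton RHS = n − k + 1 = 11, slack = 9, bound satisfied, not MDS.

Singleton bound: d ≤ n − k + 1.
Here n = 19, k = 9, so n − k + 1 = 11.
Given d = 2, check d ≤ 11: YES.
Slack = (n − k + 1) − d = 9.
The code is NOT MDS (slack = 9 > 0).
Description: the claimed parameters are [19, 9, 2]_3; such a code would be non-MDS.


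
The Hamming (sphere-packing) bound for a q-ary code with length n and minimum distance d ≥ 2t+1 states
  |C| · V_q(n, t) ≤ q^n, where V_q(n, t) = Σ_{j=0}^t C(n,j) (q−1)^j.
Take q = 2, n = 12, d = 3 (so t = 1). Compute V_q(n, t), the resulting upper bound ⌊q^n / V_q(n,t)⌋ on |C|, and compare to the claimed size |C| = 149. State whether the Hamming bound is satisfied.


V_q(n, t) = 13, q^n = 4096, Hamming bound = 315, |C| = 149 ≤ bound (satisfied).

Step 1: Compute V_q(n, t) = Σ_{j=0}^1 C(n, j) (q−1)^j.
  j = 0: C(12,0)·(1)^0 = 1·1 = 1.
  j = 1: C(12,1)·(1)^1 = 12·1 = 12.
  V_q(n, t) = 1 + 12 = 13.
Step 2: q^n = 2^12 = 4096.
Step 3: Hamming bound ⌊q^n / V_q(n,t)⌋ = ⌊4096/13⌋ = 315.
Step 4: Compare |C| = 149 to 315: satisfied.
The claimed |C| lies below the Hamming bound.


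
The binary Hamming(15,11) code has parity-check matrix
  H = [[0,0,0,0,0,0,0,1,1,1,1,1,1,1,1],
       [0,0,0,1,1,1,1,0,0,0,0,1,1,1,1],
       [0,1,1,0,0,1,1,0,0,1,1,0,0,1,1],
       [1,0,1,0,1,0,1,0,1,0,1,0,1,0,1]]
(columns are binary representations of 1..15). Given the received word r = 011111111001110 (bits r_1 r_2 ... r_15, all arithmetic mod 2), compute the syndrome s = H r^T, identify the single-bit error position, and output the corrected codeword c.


s = (1, 1, 1, 1)^T, error position = 15, corrected codeword c = 011111111001111

Compute s = H r^T mod 2 one row at a time:
  s_1 = 1 + 1 + 0 + 0 + 1 + 1 + 1 + 0 = 5 ≡ 1 (mod 2).
  s_2 = 1 + 1 + 1 + 1 + 1 + 1 + 1 + 0 = 7 ≡ 1 (mod 2).
  s_3 = 1 + 1 + 1 + 1 + 0 + 0 + 1 + 0 = 5 ≡ 1 (mod 2).
  s_4 = 0 + 1 + 1 + 1 + 1 + 0 + 1 + 0 = 5 ≡ 1 (mod 2).
s = (1, 1, 1, 1)^T — this equals column 15 of H (binary 1111), so error is at position 15.
Correct: flip bit 15 of r = 011111111001110 to get c = 011111111001111.


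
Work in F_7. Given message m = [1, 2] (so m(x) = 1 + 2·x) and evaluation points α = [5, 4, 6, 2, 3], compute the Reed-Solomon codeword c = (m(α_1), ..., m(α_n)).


c = [4, 2, 6, 5, 0]

Message polynomial: m(x) = 1 + 2·x (mod 7).
For each evaluation point α_i, compute m(α_i) mod 7:
  α_1 = 5: Horner steps 2 → 4, so m(5) = 4.
  α_2 = 4: Horner steps 2 → 2, so m(4) = 2.
  α_3 = 6: Horner steps 2 → 6, so m(6) = 6.
  α_4 = 2: Horner steps 2 → 5, so m(2) = 5.
  α_5 = 3: Horner steps 2 → 0, so m(3) = 0.
Codeword c = [4, 2, 6, 5, 0] ∈ F_7^5.


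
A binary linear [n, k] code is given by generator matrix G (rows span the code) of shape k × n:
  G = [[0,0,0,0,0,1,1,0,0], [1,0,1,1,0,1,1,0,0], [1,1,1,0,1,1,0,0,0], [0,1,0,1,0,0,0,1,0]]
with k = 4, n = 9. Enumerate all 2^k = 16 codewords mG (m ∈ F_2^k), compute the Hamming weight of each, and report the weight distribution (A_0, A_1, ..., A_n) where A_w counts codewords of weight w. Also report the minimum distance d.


Weight distribution: A_0 = 1, A_2 = 1, A_3 = 4, A_4 = 3, A_5 = 4, A_6 = 3. Minimum distance d = 2.

Enumerate all 2^4 = 16 messages m ∈ F_2^4.
For each, compute codeword c = mG in F_2^9, then tally its weight.
  m = 0000 → c = 000000000, weight = 0.
  m = 1000 → c = 000001100, weight = 2.
  m = 0100 → c = 101101100, weight = 5.
  m = 1100 → c = 101100000, weight = 3.
  m = 0010 → c = 111011000, weight = 5.
  m = 1010 → c = 111010100, weight = 5.
  m = 0110 → c = 010110100, weight = 4.
  m = 1110 → c = 010111000, weight = 4.
  m = 0001 → c = 010100010, weight = 3.
  m = 1001 → c = 010101110, weight = 5.
  m = 0101 → c = 111001110, weight = 6.
  m = 1101 → c = 111000010, weight = 4.
  m = 0011 → c = 101111010, weight = 6.
  m = 1011 → c = 101110110, weight = 6.
  m = 0111 → c = 000010110, weight = 3.
  m = 1111 → c = 000011010, weight = 3.
Tally weights:
  weight 0: 1 codewords.
  weight 2: 1 codewords.
  weight 3: 4 codewords.
  weight 4: 3 codewords.
  weight 5: 4 codewords.
  weight 6: 3 codewords.
Minimum distance d = smallest w > 0 with A_w > 0 = 2.
Sanity: Σ A_w = 16 = 2^4 = 16 ✓.


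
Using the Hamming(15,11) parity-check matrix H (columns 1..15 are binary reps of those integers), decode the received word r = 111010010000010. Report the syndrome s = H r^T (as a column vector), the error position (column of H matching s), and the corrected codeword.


s = (0, 0, 1, 1)^T, error position = 3, corrected codeword c = 110010010000010

Compute s = H r^T mod 2 one row at a time:
  s_1 = 1 + 0 + 0 + 0 + 0 + 0 + 1 + 0 = 2 ≡ 0 (mod 2).
  s_2 = 0 + 1 + 0 + 0 + 0 + 0 + 1 + 0 = 2 ≡ 0 (mod 2).
  s_3 = 1 + 1 + 0 + 0 + 0 + 0 + 1 + 0 = 3 ≡ 1 (mod 2).
  s_4 = 1 + 1 + 1 + 0 + 0 + 0 + 0 + 0 = 3 ≡ 1 (mod 2).
s = (0, 0, 1, 1)^T — this equals column 3 of H (binary 0011), so error is at position 3.
Correct: flip bit 3 of r = 111010010000010 to get c = 110010010000010.


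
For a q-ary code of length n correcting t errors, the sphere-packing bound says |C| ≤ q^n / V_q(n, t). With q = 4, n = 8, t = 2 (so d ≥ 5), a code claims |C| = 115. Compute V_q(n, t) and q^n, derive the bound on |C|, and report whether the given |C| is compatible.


V_q(n, t) = 277, q^n = 65536, Hamming bound = 236, |C| = 115 ≤ bound (satisfied).

Step 1: Compute V_q(n, t) = Σ_{j=0}^2 C(n, j) (q−1)^j.
  j = 0: C(8,0)·(3)^0 = 1·1 = 1.
  j = 1: C(8,1)·(3)^1 = 8·3 = 24.
  j = 2: C(8,2)·(3)^2 = 28·9 = 252.
  V_q(n, t) = 1 + 24 + 252 = 277.
Step 2: q^n = 4^8 = 65536.
Step 3: Hamming bound ⌊q^n / V_q(n,t)⌋ = ⌊65536/277⌋ = 236.
Step 4: Compare |C| = 115 to 236: satisfied.
The claimed |C| lies below the Hamming bound.


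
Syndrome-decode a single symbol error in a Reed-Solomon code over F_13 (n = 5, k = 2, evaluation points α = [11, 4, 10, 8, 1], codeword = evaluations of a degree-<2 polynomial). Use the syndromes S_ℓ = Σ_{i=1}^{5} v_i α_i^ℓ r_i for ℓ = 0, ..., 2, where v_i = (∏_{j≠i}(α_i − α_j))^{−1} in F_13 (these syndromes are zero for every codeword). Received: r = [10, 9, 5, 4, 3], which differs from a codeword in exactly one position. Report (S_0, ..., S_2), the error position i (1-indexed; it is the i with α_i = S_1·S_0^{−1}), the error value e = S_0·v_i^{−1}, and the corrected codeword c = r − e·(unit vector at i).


S = (4, 1, 10), error at position 3, error magnitude e = 10, c = [10, 9, 8, 4, 3].

Step 1: column multipliers v_i = (∏_{j≠i}(α_i − α_j))^{−1} mod 13.
  i = 1 (α = 11): (11−4)(11−10)(11−8)(11−1) = 7·1·3·10 = 210 ≡ 2, so v_1 = 2^{−1} = 7 (mod 13).
  i = 2 (α = 4): (4−11)(4−10)(4−8)(4−1) = (−7)·(−6)·(−4)·3 = −504 ≡ 3, so v_2 = 3^{−1} = 9 (mod 13).
  i = 3 (α = 10): (10−11)(10−4)(10−8)(10−1) = (−1)·6·2·9 = −108 ≡ 9, so v_3 = 9^{−1} = 3 (mod 13).
  i = 4 (α = 8): (8−11)(8−4)(8−10)(8−1) = (−3)·4·(−2)·7 = 168 ≡ 12, so v_4 = 12^{−1} = 12 (mod 13).
  i = 5 (α = 1): (1−11)(1−4)(1−10)(1−8) = (−10)·(−3)·(−9)·(−7) = 1890 ≡ 5, so v_5 = 5^{−1} = 8 (mod 13).
  v = [7, 9, 3, 12, 8].
Step 2: syndromes of r = [10, 9, 5, 4, 3] (all sums mod 13).
  S_0 = Σ v_i r_i = 7·10 + 9·9 + 3·5 + 12·4 + 8·3 = 238 ≡ 4.
  S_1 = Σ v_i α_i r_i = 7·11·10 + 9·4·9 + 3·10·5 + 12·8·4 + 8·1·3 = 1652 ≡ 1.
  α_i^2 mod 13 = [4, 3, 9, 12, 1].
  S_2 = Σ v_i α_i^2 r_i = 7·4·10 + 9·3·9 + 3·9·5 + 12·12·4 + 8·1·3 = 1258 ≡ 10.
  S = (4, 1, 10) ≠ 0, so r is not a codeword (an error is present).
Step 3: locate the error. For a single error e at position i, S_ℓ = v_i·e·α_i^ℓ, so α_err = S_1/S_0.
  S_0^{−1} = 4^{−1} = 10 (mod 13), so α_err = 1·10 = 10 ≡ 10 = α_3. Error position i = 3.
  Consistency check: S_2/S_1 = 10·1 = 10 ≡ 10 = α_err ✓ (single-error assumption holds).
Step 4: error magnitude e = S_0/v_3 = S_0·∏_{j≠3}(α_3 − α_j) = 4·9 = 36 ≡ 10 (mod 13).
Step 5: correct position 3: c_3 = r_3 − e = 5 − 10 ≡ 8 (mod 13). Hence c = [10, 9, 8, 4, 3].
  Check: interpolating c through the α_i gives m(x) = 1 + 2·x (degree < 2) with m(α_i) = c_i for every i, so c is indeed a codeword.


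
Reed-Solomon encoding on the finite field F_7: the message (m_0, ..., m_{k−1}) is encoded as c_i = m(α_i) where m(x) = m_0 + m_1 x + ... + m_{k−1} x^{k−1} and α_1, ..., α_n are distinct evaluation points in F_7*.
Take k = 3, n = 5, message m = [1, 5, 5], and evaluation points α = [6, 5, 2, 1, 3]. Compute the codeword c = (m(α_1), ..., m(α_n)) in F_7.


c = [1, 4, 3, 4, 5]

Message polynomial: m(x) = 1 + 5·x + 5·x^2 (mod 7).
For each evaluation point α_i, compute m(α_i) mod 7:
  α_1 = 6: Horner steps 5 → 0 → 1, so m(6) = 1.
  α_2 = 5: Horner steps 5 → 2 → 4, so m(5) = 4.
  α_3 = 2: Horner steps 5 → 1 → 3, so m(2) = 3.
  α_4 = 1: Horner steps 5 → 3 → 4, so m(1) = 4.
  α_5 = 3: Horner steps 5 → 6 → 5, so m(3) = 5.
Codeword c = [1, 4, 3, 4, 5] ∈ F_7^5.


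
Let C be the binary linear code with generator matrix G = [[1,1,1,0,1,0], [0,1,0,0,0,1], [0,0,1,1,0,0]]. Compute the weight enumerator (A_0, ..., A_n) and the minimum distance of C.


Weight distribution: A_0 = 1, A_2 = 2, A_4 = 5. Minimum distance d = 2.

Enumerate all 2^3 = 8 messages m ∈ F_2^3.
For each, compute codeword c = mG in F_2^6, then tally its weight.
  m = 000 → c = 000000, weight = 0.
  m = 100 → c = 111010, weight = 4.
  m = 010 → c = 010001, weight = 2.
  m = 110 → c = 101011, weight = 4.
  m = 001 → c = 001100, weight = 2.
  m = 101 → c = 110110, weight = 4.
  m = 011 → c = 011101, weight = 4.
  m = 111 → c = 100111, weight = 4.
Tally weights:
  weight 0: 1 codewords.
  weight 2: 2 codewords.
  weight 4: 5 codewords.
Minimum distance d = smallest w > 0 with A_w > 0 = 2.
Sanity: Σ A_w = 8 = 2^3 = 8 ✓.


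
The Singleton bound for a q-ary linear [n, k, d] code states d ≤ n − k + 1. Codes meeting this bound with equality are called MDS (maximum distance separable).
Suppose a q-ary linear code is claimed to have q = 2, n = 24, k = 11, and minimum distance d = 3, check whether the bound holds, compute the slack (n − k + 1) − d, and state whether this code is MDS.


Singleton RHS = n − k + 1 = 14, slack = 11, bound satisfied, not MDS.

Singleton bound: d ≤ n − k + 1.
Here n = 24, k = 11, so n − k + 1 = 14.
Given d = 3, check d ≤ 14: YES.
Slack = (n − k + 1) − d = 11.
The code is NOT MDS (slack = 11 > 0).
Description: the claimed parameters are [24, 11, 3]_2; such a code would be non-MDS.


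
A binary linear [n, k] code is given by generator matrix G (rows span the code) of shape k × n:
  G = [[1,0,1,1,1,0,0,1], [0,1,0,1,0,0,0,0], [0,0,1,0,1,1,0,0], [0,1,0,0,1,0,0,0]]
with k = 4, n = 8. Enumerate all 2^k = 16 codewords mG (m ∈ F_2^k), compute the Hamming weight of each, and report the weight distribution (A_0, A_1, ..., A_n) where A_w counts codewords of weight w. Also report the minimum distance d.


Weight distribution: A_0 = 1, A_2 = 3, A_3 = 4, A_4 = 3, A_5 = 4, A_6 = 1. Minimum distance d = 2.

Enumerate all 2^4 = 16 messages m ∈ F_2^4.
For each, compute codeword c = mG in F_2^8, then tally its weight.
  m = 0000 → c = 00000000, weight = 0.
  m = 1000 → c = 10111001, weight = 5.
  m = 0100 → c = 01010000, weight = 2.
  m = 1100 → c = 11101001, weight = 5.
  m = 0010 → c = 00101100, weight = 3.
  m = 1010 → c = 10010101, weight = 4.
  m = 0110 → c = 01111100, weight = 5.
  m = 1110 → c = 11000101, weight = 4.
  m = 0001 → c = 01001000, weight = 2.
  m = 1001 → c = 11110001, weight = 5.
  m = 0101 → c = 00011000, weight = 2.
  m = 1101 → c = 10100001, weight = 3.
  m = 0011 → c = 01100100, weight = 3.
  m = 1011 → c = 11011101, weight = 6.
  m = 0111 → c = 00110100, weight = 3.
  m = 1111 → c = 10001101, weight = 4.
Tally weights:
  weight 0: 1 codewords.
  weight 2: 3 codewords.
  weight 3: 4 codewords.
  weight 4: 3 codewords.
  weight 5: 4 codewords.
  weight 6: 1 codewords.
Minimum distance d = smallest w > 0 with A_w > 0 = 2.
Sanity: Σ A_w = 16 = 2^4 = 16 ✓.


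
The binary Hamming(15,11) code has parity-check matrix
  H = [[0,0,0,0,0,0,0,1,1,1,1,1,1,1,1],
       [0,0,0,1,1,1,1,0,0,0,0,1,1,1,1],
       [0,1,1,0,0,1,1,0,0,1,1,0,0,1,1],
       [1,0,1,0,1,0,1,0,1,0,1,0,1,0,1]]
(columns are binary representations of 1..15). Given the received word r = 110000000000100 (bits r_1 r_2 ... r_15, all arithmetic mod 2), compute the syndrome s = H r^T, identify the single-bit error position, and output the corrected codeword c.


s = (1, 1, 1, 0)^T, error position = 14, corrected codeword c = 110000000000110

Compute s = H r^T mod 2 one row at a time:
  s_1 = 0 + 0 + 0 + 0 + 0 + 1 + 0 + 0 = 1 ≡ 1 (mod 2).
  s_2 = 0 + 0 + 0 + 0 + 0 + 1 + 0 + 0 = 1 ≡ 1 (mod 2).
  s_3 = 1 + 0 + 0 + 0 + 0 + 0 + 0 + 0 = 1 ≡ 1 (mod 2).
  s_4 = 1 + 0 + 0 + 0 + 0 + 0 + 1 + 0 = 2 ≡ 0 (mod 2).
s = (1, 1, 1, 0)^T — this equals column 14 of H (binary 1110), so error is at position 14.
Correct: flip bit 14 of r = 110000000000100 to get c = 110000000000110.


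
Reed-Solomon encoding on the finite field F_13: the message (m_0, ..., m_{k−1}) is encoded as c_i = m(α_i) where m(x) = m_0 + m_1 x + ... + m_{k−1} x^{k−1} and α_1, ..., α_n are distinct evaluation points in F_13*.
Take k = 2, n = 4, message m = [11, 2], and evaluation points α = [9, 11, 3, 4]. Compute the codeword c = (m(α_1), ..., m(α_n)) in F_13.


c = [3, 7, 4, 6]

Message polynomial: m(x) = 11 + 2·x (mod 13).
For each evaluation point α_i, compute m(α_i) mod 13:
  α_1 = 9: Horner steps 2 → 3, so m(9) = 3.
  α_2 = 11: Horner steps 2 → 7, so m(11) = 7.
  α_3 = 3: Horner steps 2 → 4, so m(3) = 4.
  α_4 = 4: Horner steps 2 → 6, so m(4) = 6.
Codeword c = [3, 7, 4, 6] ∈ F_13^4.


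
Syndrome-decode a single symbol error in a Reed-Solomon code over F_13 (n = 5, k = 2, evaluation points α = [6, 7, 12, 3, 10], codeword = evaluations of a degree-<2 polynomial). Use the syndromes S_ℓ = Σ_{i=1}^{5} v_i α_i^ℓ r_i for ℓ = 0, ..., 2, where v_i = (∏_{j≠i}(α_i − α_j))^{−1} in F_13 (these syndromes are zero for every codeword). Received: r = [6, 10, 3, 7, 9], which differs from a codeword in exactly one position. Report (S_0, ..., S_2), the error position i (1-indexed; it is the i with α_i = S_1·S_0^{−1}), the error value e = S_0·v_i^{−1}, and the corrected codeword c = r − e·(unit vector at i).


S = (11, 2, 11), error at position 3, error magnitude e = 12, c = [6, 10, 4, 7, 9].

Step 1: column multipliers v_i = (∏_{j≠i}(α_i − α_j))^{−1} mod 13.
  i = 1 (α = 6): (6−7)(6−12)(6−3)(6−10) = (−1)·(−6)·3·(−4) = −72 ≡ 6, so v_1 = 6^{−1} = 11 (mod 13).
  i = 2 (α = 7): (7−6)(7−12)(7−3)(7−10) = 1·(−5)·4·(−3) = 60 ≡ 8, so v_2 = 8^{−1} = 5 (mod 13).
  i = 3 (α = 12): (12−6)(12−7)(12−3)(12−10) = 6·5·9·2 = 540 ≡ 7, so v_3 = 7^{−1} = 2 (mod 13).
  i = 4 (α = 3): (3−6)(3−7)(3−12)(3−10) = (−3)·(−4)·(−9)·(−7) = 756 ≡ 2, so v_4 = 2^{−1} = 7 (mod 13).
  i = 5 (α = 10): (10−6)(10−7)(10−12)(10−3) = 4·3·(−2)·7 = −168 ≡ 1, so v_5 = 1^{−1} = 1 (mod 13).
  v = [11, 5, 2, 7, 1].
Step 2: syndromes of r = [6, 10, 3, 7, 9] (all sums mod 13).
  S_0 = Σ v_i r_i = 11·6 + 5·10 + 2·3 + 7·7 + 1·9 = 180 ≡ 11.
  S_1 = Σ v_i α_i r_i = 11·6·6 + 5·7·10 + 2·12·3 + 7·3·7 + 1·10·9 = 1055 ≡ 2.
  α_i^2 mod 13 = [10, 10, 1, 9, 9].
  S_2 = Σ v_i α_i^2 r_i = 11·10·6 + 5·10·10 + 2·1·3 + 7·9·7 + 1·9·9 = 1688 ≡ 11.
  S = (11, 2, 11) ≠ 0, so r is not a codeword (an error is present).
Step 3: locate the error. For a single error e at position i, S_ℓ = v_i·e·α_i^ℓ, so α_err = S_1/S_0.
  S_0^{−1} = 11^{−1} = 6 (mod 13), so α_err = 2·6 = 12 ≡ 12 = α_3. Error position i = 3.
  Consistency check: S_2/S_1 = 11·7 = 77 ≡ 12 = α_err ✓ (single-error assumption holds).
Step 4: error magnitude e = S_0/v_3 = S_0·∏_{j≠3}(α_3 − α_j) = 11·7 = 77 ≡ 12 (mod 13).
Step 5: correct position 3: c_3 = r_3 − e = 3 − 12 ≡ 4 (mod 13). Hence c = [6, 10, 4, 7, 9].
  Check: interpolating c through the α_i gives m(x) = 8 + 4·x (degree < 2) with m(α_i) = c_i for every i, so c is indeed a codeword.


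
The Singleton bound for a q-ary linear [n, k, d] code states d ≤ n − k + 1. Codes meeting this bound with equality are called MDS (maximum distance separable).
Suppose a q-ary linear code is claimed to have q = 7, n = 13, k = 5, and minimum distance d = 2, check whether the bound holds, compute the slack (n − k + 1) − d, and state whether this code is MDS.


Singleton RHS = n − k + 1 = 9, slack = 7, bound satisfied, not MDS.

Singleton bound: d ≤ n − k + 1.
Here n = 13, k = 5, so n − k + 1 = 9.
Given d = 2, check d ≤ 9: YES.
Slack = (n − k + 1) − d = 7.
The code is NOT MDS (slack = 7 > 0).
Description: the claimed parameters are [13, 5, 2]_7; such a code would be non-MDS.


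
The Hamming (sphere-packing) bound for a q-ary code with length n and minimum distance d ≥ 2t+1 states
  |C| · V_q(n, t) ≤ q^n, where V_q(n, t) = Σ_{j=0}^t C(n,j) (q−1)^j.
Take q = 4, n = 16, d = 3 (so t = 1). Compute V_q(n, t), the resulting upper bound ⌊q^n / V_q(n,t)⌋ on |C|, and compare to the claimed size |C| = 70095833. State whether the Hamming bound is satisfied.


V_q(n, t) = 49, q^n = 4294967296, Hamming bound = 87652393, |C| = 70095833 ≤ bound (satisfied).

Step 1: Compute V_q(n, t) = Σ_{j=0}^1 C(n, j) (q−1)^j.
  j = 0: C(16,0)·(3)^0 = 1·1 = 1.
  j = 1: C(16,1)·(3)^1 = 16·3 = 48.
  V_q(n, t) = 1 + 48 = 49.
Step 2: q^n = 4^16 = 4294967296.
Step 3: Hamming bound ⌊q^n / V_q(n,t)⌋ = ⌊4294967296/49⌋ = 87652393.
Step 4: Compare |C| = 70095833 to 87652393: satisfied.
The claimed |C| lies below the Hamming bound.


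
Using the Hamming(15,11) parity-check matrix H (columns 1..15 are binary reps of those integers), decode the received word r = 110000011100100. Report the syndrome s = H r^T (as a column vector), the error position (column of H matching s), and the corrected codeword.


s = (0, 1, 0, 1)^T, error position = 5, corrected codeword c = 110010011100100

Compute s = H r^T mod 2 one row at a time:
  s_1 = 1 + 1 + 1 + 0 + 0 + 1 + 0 + 0 = 4 ≡ 0 (mod 2).
  s_2 = 0 + 0 + 0 + 0 + 0 + 1 + 0 + 0 = 1 ≡ 1 (mod 2).
  s_3 = 1 + 0 + 0 + 0 + 1 + 0 + 0 + 0 = 2 ≡ 0 (mod 2).
  s_4 = 1 + 0 + 0 + 0 + 1 + 0 + 1 + 0 = 3 ≡ 1 (mod 2).
s = (0, 1, 0, 1)^T — this equals column 5 of H (binary 0101), so error is at position 5.
Correct: flip bit 5 of r = 110000011100100 to get c = 110010011100100.


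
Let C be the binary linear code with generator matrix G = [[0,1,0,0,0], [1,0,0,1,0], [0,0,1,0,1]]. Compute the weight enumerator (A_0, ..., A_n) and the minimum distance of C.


Weight distribution: A_0 = 1, A_1 = 1, A_2 = 2, A_3 = 2, A_4 = 1, A_5 = 1. Minimum distance d = 1.

Enumerate all 2^3 = 8 messages m ∈ F_2^3.
For each, compute codeword c = mG in F_2^5, then tally its weight.
  m = 000 → c = 00000, weight = 0.
  m = 100 → c = 01000, weight = 1.
  m = 010 → c = 10010, weight = 2.
  m = 110 → c = 11010, weight = 3.
  m = 001 → c = 00101, weight = 2.
  m = 101 → c = 01101, weight = 3.
  m = 011 → c = 10111, weight = 4.
  m = 111 → c = 11111, weight = 5.
Tally weights:
  weight 0: 1 codewords.
  weight 1: 1 codewords.
  weight 2: 2 codewords.
  weight 3: 2 codewords.
  weight 4: 1 codewords.
  weight 5: 1 codewords.
Minimum distance d = smallest w > 0 with A_w > 0 = 1.
Sanity: Σ A_w = 8 = 2^3 = 8 ✓.


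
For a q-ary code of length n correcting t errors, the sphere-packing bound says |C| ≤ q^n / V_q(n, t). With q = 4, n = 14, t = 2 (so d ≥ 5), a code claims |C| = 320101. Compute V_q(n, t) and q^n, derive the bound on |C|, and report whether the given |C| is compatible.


V_q(n, t) = 862, q^n = 268435456, Hamming bound = 311410, |C| = 320101 > bound (violated).

Step 1: Compute V_q(n, t) = Σ_{j=0}^2 C(n, j) (q−1)^j.
  j = 0: C(14,0)·(3)^0 = 1·1 = 1.
  j = 1: C(14,1)·(3)^1 = 14·3 = 42.
  j = 2: C(14,2)·(3)^2 = 91·9 = 819.
  V_q(n, t) = 1 + 42 + 819 = 862.
Step 2: q^n = 4^14 = 268435456.
Step 3: Hamming bound ⌊q^n / V_q(n,t)⌋ = ⌊268435456/862⌋ = 311410.
Step 4: Compare |C| = 320101 to 311410: violated.
The claimed |C| lies above the Hamming bound, so no 4-ary code of length 14 with d ≥ 5 can have 320101 codewords.


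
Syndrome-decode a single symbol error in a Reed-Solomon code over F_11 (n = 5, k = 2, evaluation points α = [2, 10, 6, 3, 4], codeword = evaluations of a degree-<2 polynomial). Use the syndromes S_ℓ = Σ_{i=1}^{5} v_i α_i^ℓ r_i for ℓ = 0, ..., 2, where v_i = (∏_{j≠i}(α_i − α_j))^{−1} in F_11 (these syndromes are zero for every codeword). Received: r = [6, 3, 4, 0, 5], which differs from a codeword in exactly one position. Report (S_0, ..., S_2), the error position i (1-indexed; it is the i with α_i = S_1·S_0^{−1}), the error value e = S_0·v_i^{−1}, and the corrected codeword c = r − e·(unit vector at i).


S = (6, 5, 6), error at position 2, error magnitude e = 1, c = [6, 2, 4, 0, 5].

Step 1: column multipliers v_i = (∏_{j≠i}(α_i − α_j))^{−1} mod 11.
  i = 1 (α = 2): (2−10)(2−6)(2−3)(2−4) = (−8)·(−4)·(−1)·(−2) = 64 ≡ 9, so v_1 = 9^{−1} = 5 (mod 11).
  i = 2 (α = 10): (10−2)(10−6)(10−3)(10−4) = 8·4·7·6 = 1344 ≡ 2, so v_2 = 2^{−1} = 6 (mod 11).
  i = 3 (α = 6): (6−2)(6−10)(6−3)(6−4) = 4·(−4)·3·2 = −96 ≡ 3, so v_3 = 3^{−1} = 4 (mod 11).
  i = 4 (α = 3): (3−2)(3−10)(3−6)(3−4) = 1·(−7)·(−3)·(−1) = −21 ≡ 1, so v_4 = 1^{−1} = 1 (mod 11).
  i = 5 (α = 4): (4−2)(4−10)(4−6)(4−3) = 2·(−6)·(−2)·1 = 24 ≡ 2, so v_5 = 2^{−1} = 6 (mod 11).
  v = [5, 6, 4, 1, 6].
Step 2: syndromes of r = [6, 3, 4, 0, 5] (all sums mod 11).
  S_0 = Σ v_i r_i = 5·6 + 6·3 + 4·4 + 1·0 + 6·5 = 94 ≡ 6.
  S_1 = Σ v_i α_i r_i = 5·2·6 + 6·10·3 + 4·6·4 + 1·3·0 + 6·4·5 = 456 ≡ 5.
  α_i^2 mod 11 = [4, 1, 3, 9, 5].
  S_2 = Σ v_i α_i^2 r_i = 5·4·6 + 6·1·3 + 4·3·4 + 1·9·0 + 6·5·5 = 336 ≡ 6.
  S = (6, 5, 6) ≠ 0, so r is not a codeword (an error is present).
Step 3: locate the error. For a single error e at position i, S_ℓ = v_i·e·α_i^ℓ, so α_err = S_1/S_0.
  S_0^{−1} = 6^{−1} = 2 (mod 11), so α_err = 5·2 = 10 ≡ 10 = α_2. Error position i = 2.
  Consistency check: S_2/S_1 = 6·9 = 54 ≡ 10 = α_err ✓ (single-error assumption holds).
Step 4: error magnitude e = S_0/v_2 = S_0·∏_{j≠2}(α_2 − α_j) = 6·2 = 12 ≡ 1 (mod 11).
Step 5: correct position 2: c_2 = r_2 − e = 3 − 1 ≡ 2 (mod 11). Hence c = [6, 2, 4, 0, 5].
  Check: interpolating c through the α_i gives m(x) = 7 + 5·x (degree < 2) with m(α_i) = c_i for every i, so c is indeed a codeword.


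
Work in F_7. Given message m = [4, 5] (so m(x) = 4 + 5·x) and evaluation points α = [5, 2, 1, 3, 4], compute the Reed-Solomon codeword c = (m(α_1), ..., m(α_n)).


c = [1, 0, 2, 5, 3]

Message polynomial: m(x) = 4 + 5·x (mod 7).
For each evaluation point α_i, compute m(α_i) mod 7:
  α_1 = 5: Horner steps 5 → 1, so m(5) = 1.
  α_2 = 2: Horner steps 5 → 0, so m(2) = 0.
  α_3 = 1: Horner steps 5 → 2, so m(1) = 2.
  α_4 = 3: Horner steps 5 → 5, so m(3) = 5.
  α_5 = 4: Horner steps 5 → 3, so m(4) = 3.
Codeword c = [1, 0, 2, 5, 3] ∈ F_7^5.


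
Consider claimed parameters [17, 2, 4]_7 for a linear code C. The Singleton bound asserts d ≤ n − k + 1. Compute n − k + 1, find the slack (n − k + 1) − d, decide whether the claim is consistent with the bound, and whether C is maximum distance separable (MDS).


Singleton RHS = n − k + 1 = 16, slack = 12, bound satisfied, not MDS.

Singleton bound: d ≤ n − k + 1.
Here n = 17, k = 2, so n − k + 1 = 16.
Given d = 4, check d ≤ 16: YES.
Slack = (n − k + 1) − d = 12.
The code is NOT MDS (slack = 12 > 0).
Description: the claimed parameters are [17, 2, 4]_7; such a code would be non-MDS.


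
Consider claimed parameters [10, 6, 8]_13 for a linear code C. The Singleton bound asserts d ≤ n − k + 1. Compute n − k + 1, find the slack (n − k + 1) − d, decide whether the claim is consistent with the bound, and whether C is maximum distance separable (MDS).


Singleton RHS = n − k + 1 = 5, slack = -3, bound violated (no such code; not MDS).

Singleton bound: d ≤ n − k + 1.
Here n = 10, k = 6, so n − k + 1 = 5.
Given d = 8, check d ≤ 5: NO.
Slack = (n − k + 1) − d = -3.
The slack is negative: d = 8 exceeds n − k + 1 = 5 by 3, so the Singleton bound is violated and no linear [10, 6, 8]_13 code can exist. In particular it is not MDS (MDS requires d = n − k + 1 exactly).
Description: the claimed parameters are [10, 6, 8]_13; such a code would be impossible (violates the Singleton bound).


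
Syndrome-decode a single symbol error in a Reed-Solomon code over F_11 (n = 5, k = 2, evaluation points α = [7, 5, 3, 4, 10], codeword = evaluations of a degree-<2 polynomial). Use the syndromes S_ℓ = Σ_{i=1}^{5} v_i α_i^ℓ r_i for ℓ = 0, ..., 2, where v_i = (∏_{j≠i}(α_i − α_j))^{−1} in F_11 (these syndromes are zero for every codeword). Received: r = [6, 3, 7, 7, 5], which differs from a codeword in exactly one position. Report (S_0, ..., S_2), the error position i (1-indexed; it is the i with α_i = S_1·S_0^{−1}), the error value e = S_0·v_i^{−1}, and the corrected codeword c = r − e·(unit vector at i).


S = (7, 10, 8), error at position 3, error magnitude e = 7, c = [6, 3, 0, 7, 5].

Step 1: column multipliers v_i = (∏_{j≠i}(α_i − α_j))^{−1} mod 11.
  i = 1 (α = 7): (7−5)(7−3)(7−4)(7−10) = 2·4·3·(−3) = −72 ≡ 5, so v_1 = 5^{−1} = 9 (mod 11).
  i = 2 (α = 5): (5−7)(5−3)(5−4)(5−10) = (−2)·2·1·(−5) = 20 ≡ 9, so v_2 = 9^{−1} = 5 (mod 11).
  i = 3 (α = 3): (3−7)(3−5)(3−4)(3−10) = (−4)·(−2)·(−1)·(−7) = 56 ≡ 1, so v_3 = 1^{−1} = 1 (mod 11).
  i = 4 (α = 4): (4−7)(4−5)(4−3)(4−10) = (−3)·(−1)·1·(−6) = −18 ≡ 4, so v_4 = 4^{−1} = 3 (mod 11).
  i = 5 (α = 10): (10−7)(10−5)(10−3)(10−4) = 3·5·7·6 = 630 ≡ 3, so v_5 = 3^{−1} = 4 (mod 11).
  v = [9, 5, 1, 3, 4].
Step 2: syndromes of r = [6, 3, 7, 7, 5] (all sums mod 11).
  S_0 = Σ v_i r_i = 9·6 + 5·3 + 1·7 + 3·7 + 4·5 = 117 ≡ 7.
  S_1 = Σ v_i α_i r_i = 9·7·6 + 5·5·3 + 1·3·7 + 3·4·7 + 4·10·5 = 758 ≡ 10.
  α_i^2 mod 11 = [5, 3, 9, 5, 1].
  S_2 = Σ v_i α_i^2 r_i = 9·5·6 + 5·3·3 + 1·9·7 + 3·5·7 + 4·1·5 = 503 ≡ 8.
  S = (7, 10, 8) ≠ 0, so r is not a codeword (an error is present).
Step 3: locate the error. For a single error e at position i, S_ℓ = v_i·e·α_i^ℓ, so α_err = S_1/S_0.
  S_0^{−1} = 7^{−1} = 8 (mod 11), so α_err = 10·8 = 80 ≡ 3 = α_3. Error position i = 3.
  Consistency check: S_2/S_1 = 8·10 = 80 ≡ 3 = α_err ✓ (single-error assumption holds).
Step 4: error magnitude e = S_0/v_3 = S_0·∏_{j≠3}(α_3 − α_j) = 7·1 = 7 ≡ 7 (mod 11).
Step 5: correct position 3: c_3 = r_3 − e = 7 − 7 ≡ 0 (mod 11). Hence c = [6, 3, 0, 7, 5].
  Check: interpolating c through the α_i gives m(x) = 1 + 7·x (degree < 2) with m(α_i) = c_i for every i, so c is indeed a codeword.


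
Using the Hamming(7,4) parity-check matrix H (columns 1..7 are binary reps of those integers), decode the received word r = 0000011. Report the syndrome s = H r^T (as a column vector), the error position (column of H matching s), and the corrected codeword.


s = (0, 0, 1)^T, error position = 1, corrected codeword c = 1000011

Compute s = H r^T mod 2 one row at a time:
  s_1 = 0 + 0 + 1 + 1 = 2 ≡ 0 (mod 2).
  s_2 = 0 + 0 + 1 + 1 = 2 ≡ 0 (mod 2).
  s_3 = 0 + 0 + 0 + 1 = 1 ≡ 1 (mod 2).
s = (0, 0, 1)^T — this equals column 1 of H (binary 001), so error is at position 1.
Correct: flip bit 1 of r = 0000011 to get c = 1000011.


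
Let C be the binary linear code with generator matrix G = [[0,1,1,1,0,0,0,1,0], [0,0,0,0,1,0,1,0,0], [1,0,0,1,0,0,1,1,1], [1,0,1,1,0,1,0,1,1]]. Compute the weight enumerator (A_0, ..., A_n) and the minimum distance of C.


Weight distribution: A_0 = 1, A_2 = 1, A_3 = 2, A_4 = 2, A_5 = 6, A_6 = 3, A_8 = 1. Minimum distance d = 2.

Enumerate all 2^4 = 16 messages m ∈ F_2^4.
For each, compute codeword c = mG in F_2^9, then tally its weight.
  m = 0000 → c = 000000000, weight = 0.
  m = 1000 → c = 011100010, weight = 4.
  m = 0100 → c = 000010100, weight = 2.
  m = 1100 → c = 011110110, weight = 6.
  m = 0010 → c = 100100111, weight = 5.
  m = 1010 → c = 111000101, weight = 5.
  m = 0110 → c = 100110011, weight = 5.
  m = 1110 → c = 111010001, weight = 5.
  m = 0001 → c = 101101011, weight = 6.
  m = 1001 → c = 110001001, weight = 4.
  m = 0101 → c = 101111111, weight = 8.
  m = 1101 → c = 110011101, weight = 6.
  m = 0011 → c = 001001100, weight = 3.
  m = 1011 → c = 010101110, weight = 5.
  m = 0111 → c = 001011000, weight = 3.
  m = 1111 → c = 010111010, weight = 5.
Tally weights:
  weight 0: 1 codewords.
  weight 2: 1 codewords.
  weight 3: 2 codewords.
  weight 4: 2 codewords.
  weight 5: 6 codewords.
  weight 6: 3 codewords.
  weight 8: 1 codewords.
Minimum distance d = smallest w > 0 with A_w > 0 = 2.
Sanity: Σ A_w = 16 = 2^4 = 16 ✓.


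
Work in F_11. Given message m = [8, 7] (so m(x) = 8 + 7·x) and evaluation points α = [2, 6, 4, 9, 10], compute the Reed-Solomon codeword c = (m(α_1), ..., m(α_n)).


c = [0, 6, 3, 5, 1]

Message polynomial: m(x) = 8 + 7·x (mod 11).
For each evaluation point α_i, compute m(α_i) mod 11:
  α_1 = 2: Horner steps 7 → 0, so m(2) = 0.
  α_2 = 6: Horner steps 7 → 6, so m(6) = 6.
  α_3 = 4: Horner steps 7 → 3, so m(4) = 3.
  α_4 = 9: Horner steps 7 → 5, so m(9) = 5.
  α_5 = 10: Horner steps 7 → 1, so m(10) = 1.
Codeword c = [0, 6, 3, 5, 1] ∈ F_11^5.
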